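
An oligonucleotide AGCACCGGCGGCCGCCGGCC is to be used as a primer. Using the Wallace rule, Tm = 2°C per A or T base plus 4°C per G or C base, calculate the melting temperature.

76°C

Scanning the sequence gives T=0, G=8, A=2, C=10.
A+T = 2, G+C = 18
Tm = 2(2) + 4(18) = 4 + 72 = 76°C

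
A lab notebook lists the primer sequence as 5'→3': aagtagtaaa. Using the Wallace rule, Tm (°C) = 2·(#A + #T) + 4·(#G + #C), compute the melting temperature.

C=0, G=2, T=2, A=6
AT pairs contribute 8, GC pairs contribute 2.
Tm = 2(8) + 4(2) = 16 + 8 = 24°C

24°C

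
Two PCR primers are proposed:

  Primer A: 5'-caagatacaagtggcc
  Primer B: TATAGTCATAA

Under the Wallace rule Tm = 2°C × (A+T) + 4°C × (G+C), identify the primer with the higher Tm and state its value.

Primer A, 48°C

Primer A: A+T=8, G+C=8 → Tm = 2(8)+4(8) = 48°C
Primer B: A+T=9, G+C=2 → Tm = 2(9)+4(2) = 26°C
48°C vs 26°C → primer A is higher.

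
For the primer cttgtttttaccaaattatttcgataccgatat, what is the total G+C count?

9

Scanning the sequence gives G=3, A=9, T=15, C=6.
G+C = 3 + 6 = 9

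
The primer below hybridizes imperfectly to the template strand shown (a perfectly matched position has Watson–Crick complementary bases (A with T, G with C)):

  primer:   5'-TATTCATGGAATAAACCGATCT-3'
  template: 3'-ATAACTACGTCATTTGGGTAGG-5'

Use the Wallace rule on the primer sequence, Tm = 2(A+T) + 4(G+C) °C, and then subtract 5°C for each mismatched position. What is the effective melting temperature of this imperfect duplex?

33°C

Primer base counts: A=8, T=7, G=3, C=4 → A+T=15, G+C=7
Perfect-match Tm = 2(15) + 4(7) = 30 + 28 = 58°C
Mismatches (positions where the bases are not complementary): 5 (at positions 5, 9, 11, 18, 22)
Effective Tm = 58 − 5×5 = 58 − 25 = 33°C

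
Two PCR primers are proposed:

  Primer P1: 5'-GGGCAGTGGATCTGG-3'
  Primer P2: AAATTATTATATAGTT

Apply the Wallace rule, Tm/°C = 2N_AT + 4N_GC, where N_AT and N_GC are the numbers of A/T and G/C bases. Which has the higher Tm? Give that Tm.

Primer P1: A+T=5, G+C=10 → Tm = 2(5)+4(10) = 50°C
Primer P2: A+T=15, G+C=1 → Tm = 2(15)+4(1) = 34°C
50°C vs 34°C → primer P1 is higher.

Primer P1, 50°C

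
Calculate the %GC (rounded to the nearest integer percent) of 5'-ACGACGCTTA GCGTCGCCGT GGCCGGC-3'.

Base counts: T=4, C=10, A=3, G=10
G+C = 10 + 10 = 20 out of 27 bases
%GC = 20/27 × 100 = 74.07% ≈ 74%

74%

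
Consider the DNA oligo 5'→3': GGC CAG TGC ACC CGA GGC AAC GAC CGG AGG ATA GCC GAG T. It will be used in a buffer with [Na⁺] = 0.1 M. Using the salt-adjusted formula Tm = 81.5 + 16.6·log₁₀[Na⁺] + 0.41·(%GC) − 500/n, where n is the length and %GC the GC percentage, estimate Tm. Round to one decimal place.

80.1°C

Length n = 40. Counting bases: A=10, T=3, G=15, C=12
G+C = 27, so %GC = 27/40 × 100 = 67.5%
Salt term: 16.6 × (-1) = -16.6
GC term: 0.41 × 67.5 = 27.675; length term: −500/40 = −12.5
Tm = 81.5 + (-16.6) + 27.675 − 12.5 = 80.075 → 80.1°C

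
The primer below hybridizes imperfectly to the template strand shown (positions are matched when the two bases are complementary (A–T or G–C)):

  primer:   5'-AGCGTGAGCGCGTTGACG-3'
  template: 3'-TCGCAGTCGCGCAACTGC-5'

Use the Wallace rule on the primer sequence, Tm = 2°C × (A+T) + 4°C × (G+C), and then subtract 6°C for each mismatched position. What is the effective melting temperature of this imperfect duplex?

54°C

Primer base counts: A=3, T=3, G=8, C=4 → A+T=6, G+C=12
Perfect-match Tm = 2(6) + 4(12) = 12 + 48 = 60°C
Mismatches (positions where the bases are not complementary): 1 (at position 6)
Effective Tm = 60 − 1×6 = 60 − 6 = 54°C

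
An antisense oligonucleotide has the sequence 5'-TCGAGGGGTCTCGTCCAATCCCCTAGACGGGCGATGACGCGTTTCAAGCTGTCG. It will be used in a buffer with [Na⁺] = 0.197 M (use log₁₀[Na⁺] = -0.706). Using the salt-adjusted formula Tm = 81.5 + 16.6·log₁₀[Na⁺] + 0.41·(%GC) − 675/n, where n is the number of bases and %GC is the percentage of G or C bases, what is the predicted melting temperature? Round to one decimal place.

82.3°C

Length n = 54. Scanning the sequence gives G=17, A=9, C=16, T=12.
G+C = 33, so %GC = 33/54 × 100 = 61.111%
Salt term: 16.6 × (-0.706) = -11.72
GC term: 0.41 × 61.111 = 25.056; length term: −675/54 = −12.5
Tm = 81.5 + (-11.72) + 25.056 − 12.5 = 82.336 → 82.3°C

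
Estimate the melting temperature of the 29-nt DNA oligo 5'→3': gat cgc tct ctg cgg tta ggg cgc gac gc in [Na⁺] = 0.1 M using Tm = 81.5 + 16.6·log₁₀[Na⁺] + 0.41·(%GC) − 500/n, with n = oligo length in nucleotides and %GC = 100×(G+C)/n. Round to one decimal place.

75.9°C

Length n = 29. Base counts: C=9, A=3, T=6, G=11
G+C = 20, so %GC = 20/29 × 100 = 68.966%
Salt term: 16.6 × (-1) = -16.6
GC term: 0.41 × 68.966 = 28.276; length term: −500/29 = −17.241
Tm = 81.5 + (-16.6) + 28.276 − 17.241 = 75.935 → 75.9°C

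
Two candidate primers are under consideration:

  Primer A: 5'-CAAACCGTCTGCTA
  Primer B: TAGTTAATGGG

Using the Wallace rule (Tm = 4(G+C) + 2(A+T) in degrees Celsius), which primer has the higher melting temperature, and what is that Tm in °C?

Primer A, 42°C

Primer A: A+T=7, G+C=7 → Tm = 2(7)+4(7) = 42°C
Primer B: A+T=7, G+C=4 → Tm = 2(7)+4(4) = 30°C
42°C vs 30°C → primer A is higher.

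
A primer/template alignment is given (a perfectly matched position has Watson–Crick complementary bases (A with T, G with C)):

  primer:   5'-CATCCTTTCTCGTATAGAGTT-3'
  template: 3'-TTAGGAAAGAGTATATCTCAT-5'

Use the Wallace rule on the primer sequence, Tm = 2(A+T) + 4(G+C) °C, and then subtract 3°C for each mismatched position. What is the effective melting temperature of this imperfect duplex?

49°C

Primer base counts: A=4, T=9, G=3, C=5 → A+T=13, G+C=8
Perfect-match Tm = 2(13) + 4(8) = 26 + 32 = 58°C
Mismatches (positions where the bases are not complementary): 3 (at positions 1, 12, 21)
Effective Tm = 58 − 3×3 = 58 − 9 = 49°C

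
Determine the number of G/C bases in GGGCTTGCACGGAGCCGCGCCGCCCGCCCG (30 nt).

26

Scanning the sequence gives T=2, C=14, G=12, A=2.
Total G or C: 12 + 14 = 26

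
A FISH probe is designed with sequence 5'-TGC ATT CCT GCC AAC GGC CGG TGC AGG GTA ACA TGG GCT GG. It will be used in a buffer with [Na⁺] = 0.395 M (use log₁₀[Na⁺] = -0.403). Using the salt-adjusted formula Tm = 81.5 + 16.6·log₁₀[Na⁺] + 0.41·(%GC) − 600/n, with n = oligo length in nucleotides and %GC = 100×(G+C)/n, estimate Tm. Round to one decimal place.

Length n = 41. Scanning the sequence gives A=7, C=11, G=15, T=8.
G+C = 26, so %GC = 26/41 × 100 = 63.415%
Salt term: 16.6 × (-0.403) = -6.69
GC term: 0.41 × 63.415 = 26; length term: −600/41 = −14.634
Tm = 81.5 + (-6.69) + 26 − 14.634 = 86.176 → 86.2°C

86.2°C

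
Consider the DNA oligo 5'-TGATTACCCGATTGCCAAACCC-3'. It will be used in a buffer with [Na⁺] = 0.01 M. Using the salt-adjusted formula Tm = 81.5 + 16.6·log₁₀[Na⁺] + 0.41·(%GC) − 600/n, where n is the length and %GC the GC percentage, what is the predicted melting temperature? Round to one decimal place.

Length n = 22. C=8, T=5, A=6, G=3
G+C = 11, so %GC = 11/22 × 100 = 50%
Salt term: 16.6 × (-2) = -33.2
GC term: 0.41 × 50 = 20.5; length term: −600/22 = −27.273
Tm = 81.5 + (-33.2) + 20.5 − 27.273 = 41.527 → 41.5°C

41.5°C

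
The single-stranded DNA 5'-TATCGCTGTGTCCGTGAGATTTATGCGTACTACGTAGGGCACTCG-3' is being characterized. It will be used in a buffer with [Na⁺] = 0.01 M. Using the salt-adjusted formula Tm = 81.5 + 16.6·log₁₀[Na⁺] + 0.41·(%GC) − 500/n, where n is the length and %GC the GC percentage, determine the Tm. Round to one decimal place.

Length n = 45. Base counts: C=10, A=8, T=14, G=13
G+C = 23, so %GC = 23/45 × 100 = 51.111%
Salt term: 16.6 × (-2) = -33.2
GC term: 0.41 × 51.111 = 20.956; length term: −500/45 = −11.111
Tm = 81.5 + (-33.2) + 20.956 − 11.111 = 58.145 → 58.1°C

58.1°C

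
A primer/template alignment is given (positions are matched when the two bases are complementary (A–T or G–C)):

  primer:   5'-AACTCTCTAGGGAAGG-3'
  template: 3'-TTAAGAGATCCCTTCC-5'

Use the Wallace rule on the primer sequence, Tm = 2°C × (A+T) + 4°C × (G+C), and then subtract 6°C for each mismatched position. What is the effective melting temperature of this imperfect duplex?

Primer base counts: A=5, T=3, G=5, C=3 → A+T=8, G+C=8
Perfect-match Tm = 2(8) + 4(8) = 16 + 32 = 48°C
Mismatches (positions where the bases are not complementary): 1 (at position 3)
Effective Tm = 48 − 1×6 = 48 − 6 = 42°C

42°C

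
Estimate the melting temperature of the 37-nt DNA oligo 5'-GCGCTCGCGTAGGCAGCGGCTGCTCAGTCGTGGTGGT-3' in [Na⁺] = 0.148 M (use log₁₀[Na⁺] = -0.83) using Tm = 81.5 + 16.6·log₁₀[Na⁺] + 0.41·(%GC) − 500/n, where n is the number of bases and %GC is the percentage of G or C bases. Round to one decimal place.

Length n = 37. Counting bases: T=8, G=16, A=3, C=10
G+C = 26, so %GC = 26/37 × 100 = 70.27%
Salt term: 16.6 × (-0.83) = -13.778
GC term: 0.41 × 70.27 = 28.811; length term: −500/37 = −13.514
Tm = 81.5 + (-13.778) + 28.811 − 13.514 = 83.019 → 83.0°C

83.0°C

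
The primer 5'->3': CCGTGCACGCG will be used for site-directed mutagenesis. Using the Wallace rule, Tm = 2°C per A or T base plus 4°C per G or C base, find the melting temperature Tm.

Scanning the sequence gives C=5, A=1, T=1, G=4.
AT pairs contribute 2, GC pairs contribute 9.
Tm = 2(2) + 4(9) = 4 + 36 = 40°C

40°C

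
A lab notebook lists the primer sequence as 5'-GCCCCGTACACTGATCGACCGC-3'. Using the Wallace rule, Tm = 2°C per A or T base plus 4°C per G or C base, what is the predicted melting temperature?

74°C

Scanning the sequence gives G=5, C=10, A=4, T=3.
So N_AT = 7 and N_GC = 15.
Tm = 4·15 + 2·7 = 60 + 14 = 74°C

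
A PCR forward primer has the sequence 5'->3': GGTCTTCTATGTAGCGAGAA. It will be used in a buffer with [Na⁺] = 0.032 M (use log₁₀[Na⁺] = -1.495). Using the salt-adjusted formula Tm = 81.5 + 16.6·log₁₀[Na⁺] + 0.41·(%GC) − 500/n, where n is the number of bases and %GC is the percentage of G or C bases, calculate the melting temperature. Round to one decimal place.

50.1°C

Length n = 20. Counting bases: A=5, T=6, G=6, C=3
G+C = 9, so %GC = 9/20 × 100 = 45%
Salt term: 16.6 × (-1.495) = -24.817
GC term: 0.41 × 45 = 18.45; length term: −500/20 = −25
Tm = 81.5 + (-24.817) + 18.45 − 25 = 50.133 → 50.1°C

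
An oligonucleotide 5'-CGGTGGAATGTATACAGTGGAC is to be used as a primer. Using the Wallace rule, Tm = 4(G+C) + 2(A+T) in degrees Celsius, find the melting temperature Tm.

Scanning the sequence gives A=6, C=3, G=8, T=5.
A+T = 11, G+C = 11
Tm = 4·11 + 2·11 = 44 + 22 = 66°C

66°C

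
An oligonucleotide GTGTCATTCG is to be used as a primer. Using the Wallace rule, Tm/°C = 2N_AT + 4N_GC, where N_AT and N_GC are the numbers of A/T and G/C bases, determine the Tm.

30°C

T=4, G=3, A=1, C=2
AT pairs contribute 5, GC pairs contribute 5.
Tm = 4·5 + 2·5 = 20 + 10 = 30°C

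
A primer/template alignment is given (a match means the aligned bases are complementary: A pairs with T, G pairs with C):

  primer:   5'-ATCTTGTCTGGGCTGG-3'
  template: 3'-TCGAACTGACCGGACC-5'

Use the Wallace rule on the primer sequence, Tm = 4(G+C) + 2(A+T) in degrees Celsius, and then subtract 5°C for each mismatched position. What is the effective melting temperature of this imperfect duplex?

Primer base counts: A=1, T=6, G=6, C=3 → A+T=7, G+C=9
Perfect-match Tm = 2(7) + 4(9) = 14 + 36 = 50°C
Mismatches (positions where the bases are not complementary): 3 (at positions 2, 7, 12)
Effective Tm = 50 − 3×5 = 50 − 15 = 35°C

35°C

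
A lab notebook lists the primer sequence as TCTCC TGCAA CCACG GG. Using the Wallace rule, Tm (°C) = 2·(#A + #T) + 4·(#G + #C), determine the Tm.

56°C

Base counts: T=3, C=7, A=3, G=4
So N_AT = 6 and N_GC = 11.
Tm = 4·11 + 2·6 = 44 + 12 = 56°C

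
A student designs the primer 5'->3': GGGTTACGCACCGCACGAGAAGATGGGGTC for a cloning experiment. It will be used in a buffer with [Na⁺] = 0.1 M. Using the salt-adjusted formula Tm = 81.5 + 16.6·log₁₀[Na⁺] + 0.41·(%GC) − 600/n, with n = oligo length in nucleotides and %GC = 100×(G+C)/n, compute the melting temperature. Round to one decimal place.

70.9°C

Length n = 30. T=4, G=12, C=7, A=7
G+C = 19, so %GC = 19/30 × 100 = 63.333%
Salt term: 16.6 × (-1) = -16.6
GC term: 0.41 × 63.333 = 25.967; length term: −600/30 = −20
Tm = 81.5 + (-16.6) + 25.967 − 20 = 70.867 → 70.9°C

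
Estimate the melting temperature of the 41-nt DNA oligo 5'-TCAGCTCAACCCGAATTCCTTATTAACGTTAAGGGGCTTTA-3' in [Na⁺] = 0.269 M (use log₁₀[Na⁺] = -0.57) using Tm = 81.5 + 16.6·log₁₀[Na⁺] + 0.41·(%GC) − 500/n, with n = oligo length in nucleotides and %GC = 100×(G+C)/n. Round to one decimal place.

76.8°C

Length n = 41. Base counts: G=7, A=11, T=13, C=10
G+C = 17, so %GC = 17/41 × 100 = 41.463%
Salt term: 16.6 × (-0.57) = -9.462
GC term: 0.41 × 41.463 = 17; length term: −500/41 = −12.195
Tm = 81.5 + (-9.462) + 17 − 12.195 = 76.843 → 76.8°C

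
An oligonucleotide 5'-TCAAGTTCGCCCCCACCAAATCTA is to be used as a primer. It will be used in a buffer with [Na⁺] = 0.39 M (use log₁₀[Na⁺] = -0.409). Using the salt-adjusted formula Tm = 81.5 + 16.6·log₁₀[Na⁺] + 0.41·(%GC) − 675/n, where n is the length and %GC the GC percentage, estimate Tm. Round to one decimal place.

Length n = 24. Base counts: G=2, T=5, A=7, C=10
G+C = 12, so %GC = 12/24 × 100 = 50%
Salt term: 16.6 × (-0.409) = -6.789
GC term: 0.41 × 50 = 20.5; length term: −675/24 = −28.125
Tm = 81.5 + (-6.789) + 20.5 − 28.125 = 67.086 → 67.1°C

67.1°C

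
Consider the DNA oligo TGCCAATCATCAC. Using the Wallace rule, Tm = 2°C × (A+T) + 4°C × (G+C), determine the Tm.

38°C

Counting bases: G=1, C=5, A=4, T=3
So N_AT = 7 and N_GC = 6.
Tm = 2×7 + 4×6 = 38°C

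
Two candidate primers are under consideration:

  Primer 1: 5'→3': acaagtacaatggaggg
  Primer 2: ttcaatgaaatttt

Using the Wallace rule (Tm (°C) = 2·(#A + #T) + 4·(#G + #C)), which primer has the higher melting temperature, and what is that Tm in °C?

Primer 1: A+T=9, G+C=8 → Tm = 2(9)+4(8) = 50°C
Primer 2: A+T=12, G+C=2 → Tm = 2(12)+4(2) = 32°C
50°C vs 32°C → primer 1 is higher.

Primer 1, 50°C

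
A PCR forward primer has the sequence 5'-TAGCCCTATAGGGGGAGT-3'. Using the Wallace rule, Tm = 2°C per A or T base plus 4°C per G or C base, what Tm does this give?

56°C

Scanning the sequence gives C=3, G=7, T=4, A=4.
So N_AT = 8 and N_GC = 10.
Tm = 2×8 + 4×10 = 56°C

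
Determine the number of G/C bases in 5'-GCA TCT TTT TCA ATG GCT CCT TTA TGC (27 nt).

Counting bases: G=4, T=12, C=7, A=4
G+C = 4 + 7 = 11

11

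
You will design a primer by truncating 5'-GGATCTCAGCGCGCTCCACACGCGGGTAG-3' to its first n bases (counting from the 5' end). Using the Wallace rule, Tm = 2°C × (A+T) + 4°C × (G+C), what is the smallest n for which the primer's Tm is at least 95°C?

n = 29

First 28 bases: GGATCTCAGCGCGCTCCACACGCGGGTA → Tm = 94°C (< 95°C)
First 29 bases: GGATCTCAGCGCGCTCCACACGCGGGTAG → Tm = 98°C (≥ 95°C)
Since every base adds ≥2°C, Tm only increases with n, so the threshold is first crossed at n = 29.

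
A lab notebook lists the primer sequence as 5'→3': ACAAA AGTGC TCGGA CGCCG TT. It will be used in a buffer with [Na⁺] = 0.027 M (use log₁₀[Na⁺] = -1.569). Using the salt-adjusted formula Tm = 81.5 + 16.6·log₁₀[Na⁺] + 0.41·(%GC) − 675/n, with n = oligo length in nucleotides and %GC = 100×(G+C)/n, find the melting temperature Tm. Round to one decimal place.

47.1°C

Length n = 22. Base counts: A=6, C=6, G=6, T=4
G+C = 12, so %GC = 12/22 × 100 = 54.545%
Salt term: 16.6 × (-1.569) = -26.045
GC term: 0.41 × 54.545 = 22.363; length term: −675/22 = −30.682
Tm = 81.5 + (-26.045) + 22.363 − 30.682 = 47.136 → 47.1°C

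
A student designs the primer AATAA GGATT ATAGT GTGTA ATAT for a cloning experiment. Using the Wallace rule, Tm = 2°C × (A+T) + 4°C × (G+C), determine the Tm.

58°C

T=9, A=10, G=5, C=0
So N_AT = 19 and N_GC = 5.
Tm = 4·5 + 2·19 = 20 + 38 = 58°C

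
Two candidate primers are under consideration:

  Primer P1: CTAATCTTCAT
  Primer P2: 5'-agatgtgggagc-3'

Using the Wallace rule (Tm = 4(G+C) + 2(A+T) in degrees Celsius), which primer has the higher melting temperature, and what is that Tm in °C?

Primer P1: A+T=8, G+C=3 → Tm = 2(8)+4(3) = 28°C
Primer P2: A+T=5, G+C=7 → Tm = 2(5)+4(7) = 38°C
28°C vs 38°C → primer P2 is higher.

Primer P2, 38°C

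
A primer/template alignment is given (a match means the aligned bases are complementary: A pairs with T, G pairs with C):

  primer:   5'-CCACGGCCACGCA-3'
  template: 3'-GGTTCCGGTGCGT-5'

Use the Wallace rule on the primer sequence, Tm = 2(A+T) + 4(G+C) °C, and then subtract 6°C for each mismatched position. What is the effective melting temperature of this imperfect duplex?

40°C

Primer base counts: A=3, T=0, G=3, C=7 → A+T=3, G+C=10
Perfect-match Tm = 2(3) + 4(10) = 6 + 40 = 46°C
Mismatches (positions where the bases are not complementary): 1 (at position 4)
Effective Tm = 46 − 1×6 = 46 − 6 = 40°C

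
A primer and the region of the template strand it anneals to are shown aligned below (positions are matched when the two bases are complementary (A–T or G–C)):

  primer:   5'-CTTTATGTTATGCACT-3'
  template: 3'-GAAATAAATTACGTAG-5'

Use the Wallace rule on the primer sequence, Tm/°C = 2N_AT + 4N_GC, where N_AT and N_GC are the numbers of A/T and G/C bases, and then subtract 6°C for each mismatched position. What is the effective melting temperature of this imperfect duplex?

Primer base counts: A=3, T=8, G=2, C=3 → A+T=11, G+C=5
Perfect-match Tm = 2(11) + 4(5) = 22 + 20 = 42°C
Mismatches (positions where the bases are not complementary): 4 (at positions 7, 9, 15, 16)
Effective Tm = 42 − 4×6 = 42 − 24 = 18°C

18°C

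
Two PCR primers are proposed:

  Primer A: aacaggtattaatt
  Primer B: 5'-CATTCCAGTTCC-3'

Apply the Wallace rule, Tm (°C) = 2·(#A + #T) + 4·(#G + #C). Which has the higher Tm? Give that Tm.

Primer B, 36°C

Primer A: A+T=11, G+C=3 → Tm = 2(11)+4(3) = 34°C
Primer B: A+T=6, G+C=6 → Tm = 2(6)+4(6) = 36°C
34°C vs 36°C → primer B is higher.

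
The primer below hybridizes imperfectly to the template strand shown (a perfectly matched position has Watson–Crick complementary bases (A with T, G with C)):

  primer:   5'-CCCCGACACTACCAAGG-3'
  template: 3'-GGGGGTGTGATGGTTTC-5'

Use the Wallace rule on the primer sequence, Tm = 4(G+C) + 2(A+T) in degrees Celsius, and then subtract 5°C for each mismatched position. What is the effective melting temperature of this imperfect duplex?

Primer base counts: A=5, T=1, G=3, C=8 → A+T=6, G+C=11
Perfect-match Tm = 2(6) + 4(11) = 12 + 44 = 56°C
Mismatches (positions where the bases are not complementary): 2 (at positions 5, 16)
Effective Tm = 56 − 2×5 = 56 − 10 = 46°C

46°C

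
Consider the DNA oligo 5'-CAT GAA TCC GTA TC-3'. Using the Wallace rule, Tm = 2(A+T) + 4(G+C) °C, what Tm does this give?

G=2, A=4, T=4, C=4
A+T = 8, G+C = 6
Tm = 4·6 + 2·8 = 24 + 16 = 40°C

40°C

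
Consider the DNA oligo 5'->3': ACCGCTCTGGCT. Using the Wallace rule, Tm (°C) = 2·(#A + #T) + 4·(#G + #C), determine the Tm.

Counting bases: G=3, C=5, T=3, A=1
A+T = 4, G+C = 8
Tm = 4·8 + 2·4 = 32 + 8 = 40°C

40°C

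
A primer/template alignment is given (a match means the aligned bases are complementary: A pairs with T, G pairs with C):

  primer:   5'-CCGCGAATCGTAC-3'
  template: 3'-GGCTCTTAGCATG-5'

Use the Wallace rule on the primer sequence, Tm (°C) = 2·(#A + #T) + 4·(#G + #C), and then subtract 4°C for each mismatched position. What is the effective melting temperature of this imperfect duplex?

Primer base counts: A=3, T=2, G=3, C=5 → A+T=5, G+C=8
Perfect-match Tm = 2(5) + 4(8) = 10 + 32 = 42°C
Mismatches (positions where the bases are not complementary): 1 (at position 4)
Effective Tm = 42 − 1×4 = 42 − 4 = 38°C

38°C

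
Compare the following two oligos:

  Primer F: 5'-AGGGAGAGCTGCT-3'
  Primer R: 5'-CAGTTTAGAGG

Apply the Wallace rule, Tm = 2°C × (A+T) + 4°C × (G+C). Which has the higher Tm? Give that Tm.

Primer F: A+T=5, G+C=8 → Tm = 2(5)+4(8) = 42°C
Primer R: A+T=6, G+C=5 → Tm = 2(6)+4(5) = 32°C
42°C vs 32°C → primer F is higher.

Primer F, 42°C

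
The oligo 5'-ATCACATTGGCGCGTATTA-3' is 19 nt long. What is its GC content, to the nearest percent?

42%

Scanning the sequence gives T=6, A=5, G=4, C=4.
G+C = 4 + 4 = 8 out of 19 bases
%GC = 8/19 × 100 = 42.11% ≈ 42%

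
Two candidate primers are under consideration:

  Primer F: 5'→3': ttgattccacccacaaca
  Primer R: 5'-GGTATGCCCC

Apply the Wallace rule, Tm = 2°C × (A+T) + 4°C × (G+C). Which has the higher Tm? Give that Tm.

Primer F: A+T=10, G+C=8 → Tm = 2(10)+4(8) = 52°C
Primer R: A+T=3, G+C=7 → Tm = 2(3)+4(7) = 34°C
52°C vs 34°C → primer F is higher.

Primer F, 52°C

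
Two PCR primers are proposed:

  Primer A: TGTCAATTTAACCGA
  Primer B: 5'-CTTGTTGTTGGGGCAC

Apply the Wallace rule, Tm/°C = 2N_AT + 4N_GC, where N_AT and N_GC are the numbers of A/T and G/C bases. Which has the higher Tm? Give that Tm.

Primer A: A+T=10, G+C=5 → Tm = 2(10)+4(5) = 40°C
Primer B: A+T=7, G+C=9 → Tm = 2(7)+4(9) = 50°C
40°C vs 50°C → primer B is higher.

Primer B, 50°C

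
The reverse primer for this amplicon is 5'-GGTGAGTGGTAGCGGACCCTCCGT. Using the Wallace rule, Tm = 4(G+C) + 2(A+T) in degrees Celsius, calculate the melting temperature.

80°C

Scanning the sequence gives A=3, T=5, G=10, C=6.
So N_AT = 8 and N_GC = 16.
Tm = 2×8 + 4×16 = 80°C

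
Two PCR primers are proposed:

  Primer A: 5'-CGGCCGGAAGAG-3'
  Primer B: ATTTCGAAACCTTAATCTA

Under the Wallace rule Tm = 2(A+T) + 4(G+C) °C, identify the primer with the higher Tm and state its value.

Primer A: A+T=3, G+C=9 → Tm = 2(3)+4(9) = 42°C
Primer B: A+T=14, G+C=5 → Tm = 2(14)+4(5) = 48°C
42°C vs 48°C → primer B is higher.

Primer B, 48°C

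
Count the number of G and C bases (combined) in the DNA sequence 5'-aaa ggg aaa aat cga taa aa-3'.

Counting bases: A=13, G=4, C=1, T=2
G+C = 4 + 1 = 5

5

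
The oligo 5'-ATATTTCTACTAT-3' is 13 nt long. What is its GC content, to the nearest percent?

15%

Counting bases: A=4, C=2, G=0, T=7
G+C = 0 + 2 = 2 out of 13 bases
%GC = 2/13 × 100 = 15.38% ≈ 15%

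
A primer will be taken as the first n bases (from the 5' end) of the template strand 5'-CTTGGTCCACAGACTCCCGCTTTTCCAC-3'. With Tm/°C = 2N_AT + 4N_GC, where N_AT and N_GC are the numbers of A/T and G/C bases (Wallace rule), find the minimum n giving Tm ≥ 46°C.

First 14 bases: CTTGGTCCACAGAC → Tm = 44°C (< 46°C)
First 15 bases: CTTGGTCCACAGACT → Tm = 46°C (≥ 46°C)
Since every base adds ≥2°C, Tm only increases with n, so the threshold is first crossed at n = 15.

n = 15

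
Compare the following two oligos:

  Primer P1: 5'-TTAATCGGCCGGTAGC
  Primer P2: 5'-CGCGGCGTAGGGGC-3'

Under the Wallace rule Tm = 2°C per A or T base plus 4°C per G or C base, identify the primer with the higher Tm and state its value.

Primer P1: A+T=7, G+C=9 → Tm = 2(7)+4(9) = 50°C
Primer P2: A+T=2, G+C=12 → Tm = 2(2)+4(12) = 52°C
50°C vs 52°C → primer P2 is higher.

Primer P2, 52°C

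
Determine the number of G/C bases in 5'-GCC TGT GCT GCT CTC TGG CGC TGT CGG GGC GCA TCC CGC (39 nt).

29

Counting bases: A=1, G=14, C=15, T=9
G+C = 14 + 15 = 29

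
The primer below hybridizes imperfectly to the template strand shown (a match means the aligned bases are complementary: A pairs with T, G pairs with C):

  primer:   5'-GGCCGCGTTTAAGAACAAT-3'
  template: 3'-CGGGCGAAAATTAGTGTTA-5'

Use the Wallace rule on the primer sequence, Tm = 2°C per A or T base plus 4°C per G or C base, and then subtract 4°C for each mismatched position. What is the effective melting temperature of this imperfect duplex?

40°C

Primer base counts: A=6, T=4, G=5, C=4 → A+T=10, G+C=9
Perfect-match Tm = 2(10) + 4(9) = 20 + 36 = 56°C
Mismatches (positions where the bases are not complementary): 4 (at positions 2, 7, 13, 14)
Effective Tm = 56 − 4×4 = 56 − 16 = 40°C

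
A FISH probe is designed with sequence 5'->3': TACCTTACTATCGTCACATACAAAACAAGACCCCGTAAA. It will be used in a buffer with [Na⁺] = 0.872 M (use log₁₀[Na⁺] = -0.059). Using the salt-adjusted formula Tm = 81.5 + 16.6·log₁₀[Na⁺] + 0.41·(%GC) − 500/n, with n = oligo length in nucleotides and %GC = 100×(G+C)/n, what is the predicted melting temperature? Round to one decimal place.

83.5°C

Length n = 39. Counting bases: C=12, T=8, A=16, G=3
G+C = 15, so %GC = 15/39 × 100 = 38.462%
Salt term: 16.6 × (-0.059) = -0.979
GC term: 0.41 × 38.462 = 15.769; length term: −500/39 = −12.821
Tm = 81.5 + (-0.979) + 15.769 − 12.821 = 83.469 → 83.5°C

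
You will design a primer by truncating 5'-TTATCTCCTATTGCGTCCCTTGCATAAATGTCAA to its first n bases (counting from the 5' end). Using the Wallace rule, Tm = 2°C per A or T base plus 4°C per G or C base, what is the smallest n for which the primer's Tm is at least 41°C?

First 14 bases: TTATCTCCTATTGC → Tm = 38°C (< 41°C)
First 15 bases: TTATCTCCTATTGCG → Tm = 42°C (≥ 41°C)
Since every base adds ≥2°C, Tm only increases with n, so the threshold is first crossed at n = 15.

n = 15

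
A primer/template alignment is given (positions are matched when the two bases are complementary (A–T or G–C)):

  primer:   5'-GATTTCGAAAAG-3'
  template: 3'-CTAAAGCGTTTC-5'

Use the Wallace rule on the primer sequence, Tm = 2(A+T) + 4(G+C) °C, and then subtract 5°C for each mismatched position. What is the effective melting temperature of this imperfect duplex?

Primer base counts: A=5, T=3, G=3, C=1 → A+T=8, G+C=4
Perfect-match Tm = 2(8) + 4(4) = 16 + 16 = 32°C
Mismatches (positions where the bases are not complementary): 1 (at position 8)
Effective Tm = 32 − 1×5 = 32 − 5 = 27°C

27°C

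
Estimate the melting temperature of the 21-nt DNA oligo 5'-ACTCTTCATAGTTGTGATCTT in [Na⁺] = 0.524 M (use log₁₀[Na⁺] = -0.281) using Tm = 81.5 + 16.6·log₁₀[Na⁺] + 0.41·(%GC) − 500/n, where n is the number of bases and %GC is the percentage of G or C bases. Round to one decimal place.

66.7°C

Length n = 21. Scanning the sequence gives T=10, C=4, G=3, A=4.
G+C = 7, so %GC = 7/21 × 100 = 33.333%
Salt term: 16.6 × (-0.281) = -4.665
GC term: 0.41 × 33.333 = 13.667; length term: −500/21 = −23.81
Tm = 81.5 + (-4.665) + 13.667 − 23.81 = 66.692 → 66.7°C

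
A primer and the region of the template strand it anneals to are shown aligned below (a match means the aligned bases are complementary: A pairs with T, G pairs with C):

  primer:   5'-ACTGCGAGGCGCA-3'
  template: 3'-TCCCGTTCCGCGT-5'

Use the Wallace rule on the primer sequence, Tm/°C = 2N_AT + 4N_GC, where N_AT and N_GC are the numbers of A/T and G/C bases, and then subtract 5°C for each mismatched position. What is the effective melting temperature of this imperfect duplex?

Primer base counts: A=3, T=1, G=5, C=4 → A+T=4, G+C=9
Perfect-match Tm = 2(4) + 4(9) = 8 + 36 = 44°C
Mismatches (positions where the bases are not complementary): 3 (at positions 2, 3, 6)
Effective Tm = 44 − 3×5 = 44 − 15 = 29°C

29°C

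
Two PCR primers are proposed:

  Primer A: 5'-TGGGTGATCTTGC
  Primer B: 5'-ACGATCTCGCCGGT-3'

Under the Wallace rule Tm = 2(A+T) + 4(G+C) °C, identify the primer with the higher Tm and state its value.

Primer A: A+T=6, G+C=7 → Tm = 2(6)+4(7) = 40°C
Primer B: A+T=5, G+C=9 → Tm = 2(5)+4(9) = 46°C
40°C vs 46°C → primer B is higher.

Primer B, 46°C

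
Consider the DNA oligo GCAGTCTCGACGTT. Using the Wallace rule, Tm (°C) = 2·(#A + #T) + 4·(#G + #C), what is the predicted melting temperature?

44°C

Counting bases: C=4, A=2, G=4, T=4
A+T = 6, G+C = 8
Tm = 2×6 + 4×8 = 44°C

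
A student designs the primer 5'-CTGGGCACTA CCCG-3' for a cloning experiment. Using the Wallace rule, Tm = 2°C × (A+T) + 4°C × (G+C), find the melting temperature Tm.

G=4, C=6, A=2, T=2
AT pairs contribute 4, GC pairs contribute 10.
Tm = 2(4) + 4(10) = 8 + 40 = 48°C

48°C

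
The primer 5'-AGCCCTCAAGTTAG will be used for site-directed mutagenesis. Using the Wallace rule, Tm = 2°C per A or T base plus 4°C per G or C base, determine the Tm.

Scanning the sequence gives G=3, C=4, T=3, A=4.
So N_AT = 7 and N_GC = 7.
Tm = 4·7 + 2·7 = 28 + 14 = 42°C

42°C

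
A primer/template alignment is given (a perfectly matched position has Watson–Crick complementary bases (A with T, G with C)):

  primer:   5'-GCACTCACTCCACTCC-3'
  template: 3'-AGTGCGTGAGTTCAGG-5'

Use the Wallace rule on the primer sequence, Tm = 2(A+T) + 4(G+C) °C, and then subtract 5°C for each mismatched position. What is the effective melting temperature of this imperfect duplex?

32°C

Primer base counts: A=3, T=3, G=1, C=9 → A+T=6, G+C=10
Perfect-match Tm = 2(6) + 4(10) = 12 + 40 = 52°C
Mismatches (positions where the bases are not complementary): 4 (at positions 1, 5, 11, 13)
Effective Tm = 52 − 4×5 = 52 − 20 = 32°C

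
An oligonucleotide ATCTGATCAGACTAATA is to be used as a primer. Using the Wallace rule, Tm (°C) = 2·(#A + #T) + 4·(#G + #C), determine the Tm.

G=2, A=7, T=5, C=3
A+T = 12, G+C = 5
Tm = 4·5 + 2·12 = 20 + 24 = 44°C

44°C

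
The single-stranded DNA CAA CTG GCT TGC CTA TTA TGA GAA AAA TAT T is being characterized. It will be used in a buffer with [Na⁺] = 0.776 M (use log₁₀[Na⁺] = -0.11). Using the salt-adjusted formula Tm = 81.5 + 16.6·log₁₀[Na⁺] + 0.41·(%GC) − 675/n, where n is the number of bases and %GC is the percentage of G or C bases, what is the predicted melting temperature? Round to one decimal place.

Length n = 31. Scanning the sequence gives A=11, T=10, G=5, C=5.
G+C = 10, so %GC = 10/31 × 100 = 32.258%
Salt term: 16.6 × (-0.11) = -1.826
GC term: 0.41 × 32.258 = 13.226; length term: −675/31 = −21.774
Tm = 81.5 + (-1.826) + 13.226 − 21.774 = 71.126 → 71.1°C

71.1°C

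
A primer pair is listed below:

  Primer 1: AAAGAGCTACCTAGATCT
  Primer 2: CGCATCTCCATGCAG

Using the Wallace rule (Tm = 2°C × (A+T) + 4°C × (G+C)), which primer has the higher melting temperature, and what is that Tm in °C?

Primer 1: A+T=11, G+C=7 → Tm = 2(11)+4(7) = 50°C
Primer 2: A+T=6, G+C=9 → Tm = 2(6)+4(9) = 48°C
50°C vs 48°C → primer 1 is higher.

Primer 1, 50°C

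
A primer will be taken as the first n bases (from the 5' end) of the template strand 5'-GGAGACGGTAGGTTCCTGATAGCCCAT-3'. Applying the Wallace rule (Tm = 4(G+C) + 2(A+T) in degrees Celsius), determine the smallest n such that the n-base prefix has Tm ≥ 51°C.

First 15 bases: GGAGACGGTAGGTTC → Tm = 48°C (< 51°C)
First 16 bases: GGAGACGGTAGGTTCC → Tm = 52°C (≥ 51°C)
Each additional base adds 2°C (A/T) or 4°C (G/C), so Tm is non-decreasing in n; n = 16 is the first length to reach 51°C.

n = 16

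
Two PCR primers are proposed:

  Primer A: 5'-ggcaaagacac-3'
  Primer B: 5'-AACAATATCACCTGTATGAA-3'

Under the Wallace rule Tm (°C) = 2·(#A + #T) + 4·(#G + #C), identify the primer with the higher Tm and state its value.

Primer B, 52°C

Primer A: A+T=5, G+C=6 → Tm = 2(5)+4(6) = 34°C
Primer B: A+T=14, G+C=6 → Tm = 2(14)+4(6) = 52°C
34°C vs 52°C → primer B is higher.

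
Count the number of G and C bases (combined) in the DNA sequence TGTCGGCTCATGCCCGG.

12

C=6, G=6, A=1, T=4
G+C = 6 + 6 = 12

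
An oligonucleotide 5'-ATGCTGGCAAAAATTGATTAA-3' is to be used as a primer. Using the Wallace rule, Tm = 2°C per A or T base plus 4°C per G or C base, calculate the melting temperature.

54°C

Scanning the sequence gives G=4, T=6, A=9, C=2.
A+T = 15, G+C = 6
Tm = 2(15) + 4(6) = 30 + 24 = 54°C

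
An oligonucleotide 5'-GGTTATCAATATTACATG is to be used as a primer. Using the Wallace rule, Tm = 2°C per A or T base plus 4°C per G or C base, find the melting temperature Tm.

Base counts: C=2, A=6, G=3, T=7
So N_AT = 13 and N_GC = 5.
Tm = 2(13) + 4(5) = 26 + 20 = 46°C

46°C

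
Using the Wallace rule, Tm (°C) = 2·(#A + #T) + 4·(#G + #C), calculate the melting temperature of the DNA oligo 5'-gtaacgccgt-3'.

C=3, G=3, T=2, A=2
So N_AT = 4 and N_GC = 6.
Tm = 2×4 + 4×6 = 32°C

32°C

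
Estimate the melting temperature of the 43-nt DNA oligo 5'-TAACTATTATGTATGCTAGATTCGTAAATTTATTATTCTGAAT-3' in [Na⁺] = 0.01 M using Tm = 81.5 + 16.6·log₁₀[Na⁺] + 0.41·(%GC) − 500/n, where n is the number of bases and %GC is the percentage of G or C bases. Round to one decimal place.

45.3°C

Length n = 43. G=5, T=20, C=4, A=14
G+C = 9, so %GC = 9/43 × 100 = 20.93%
Salt term: 16.6 × (-2) = -33.2
GC term: 0.41 × 20.93 = 8.581; length term: −500/43 = −11.628
Tm = 81.5 + (-33.2) + 8.581 − 11.628 = 45.253 → 45.3°C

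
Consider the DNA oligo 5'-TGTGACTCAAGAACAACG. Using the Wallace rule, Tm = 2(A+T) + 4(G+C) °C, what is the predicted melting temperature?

52°C

Base counts: G=4, A=7, C=4, T=3
So N_AT = 10 and N_GC = 8.
Tm = 2(10) + 4(8) = 20 + 32 = 52°C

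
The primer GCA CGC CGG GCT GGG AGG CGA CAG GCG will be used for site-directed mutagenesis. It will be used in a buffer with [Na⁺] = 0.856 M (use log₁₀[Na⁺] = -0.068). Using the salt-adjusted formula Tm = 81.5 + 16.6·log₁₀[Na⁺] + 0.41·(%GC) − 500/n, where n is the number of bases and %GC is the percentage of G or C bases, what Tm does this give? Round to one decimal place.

95.3°C

Length n = 27. Counting bases: A=4, T=1, C=8, G=14
G+C = 22, so %GC = 22/27 × 100 = 81.481%
Salt term: 16.6 × (-0.068) = -1.129
GC term: 0.41 × 81.481 = 33.407; length term: −500/27 = −18.519
Tm = 81.5 + (-1.129) + 33.407 − 18.519 = 95.259 → 95.3°C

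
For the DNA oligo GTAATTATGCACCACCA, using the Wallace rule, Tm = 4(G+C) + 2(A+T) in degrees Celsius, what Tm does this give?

Base counts: T=4, C=5, A=6, G=2
So N_AT = 10 and N_GC = 7.
Tm = 2(10) + 4(7) = 20 + 28 = 48°C

48°C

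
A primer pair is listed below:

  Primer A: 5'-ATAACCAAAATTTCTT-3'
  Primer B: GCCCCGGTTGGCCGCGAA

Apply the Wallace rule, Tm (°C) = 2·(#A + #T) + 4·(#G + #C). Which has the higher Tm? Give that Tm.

Primer A: A+T=13, G+C=3 → Tm = 2(13)+4(3) = 38°C
Primer B: A+T=4, G+C=14 → Tm = 2(4)+4(14) = 64°C
38°C vs 64°C → primer B is higher.

Primer B, 64°C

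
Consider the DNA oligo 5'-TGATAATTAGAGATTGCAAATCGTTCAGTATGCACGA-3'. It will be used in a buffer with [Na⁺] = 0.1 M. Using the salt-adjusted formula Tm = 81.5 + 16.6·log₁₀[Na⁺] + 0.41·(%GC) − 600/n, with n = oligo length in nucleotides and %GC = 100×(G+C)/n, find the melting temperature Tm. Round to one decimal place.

Length n = 37. Scanning the sequence gives A=13, C=5, G=8, T=11.
G+C = 13, so %GC = 13/37 × 100 = 35.135%
Salt term: 16.6 × (-1) = -16.6
GC term: 0.41 × 35.135 = 14.405; length term: −600/37 = −16.216
Tm = 81.5 + (-16.6) + 14.405 − 16.216 = 63.089 → 63.1°C

63.1°C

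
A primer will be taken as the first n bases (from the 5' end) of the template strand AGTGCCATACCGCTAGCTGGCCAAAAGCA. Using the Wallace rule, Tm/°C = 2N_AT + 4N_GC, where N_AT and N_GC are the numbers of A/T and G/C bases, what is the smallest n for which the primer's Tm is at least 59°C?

n = 19

First 18 bases: AGTGCCATACCGCTAGCT → Tm = 56°C (< 59°C)
First 19 bases: AGTGCCATACCGCTAGCTG → Tm = 60°C (≥ 59°C)
Each additional base adds 2°C (A/T) or 4°C (G/C), so Tm is non-decreasing in n; n = 19 is the first length to reach 59°C.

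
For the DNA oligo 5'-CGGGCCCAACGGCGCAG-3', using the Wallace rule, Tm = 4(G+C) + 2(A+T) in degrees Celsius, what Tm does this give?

Scanning the sequence gives C=7, T=0, A=3, G=7.
A+T = 3, G+C = 14
Tm = 2×3 + 4×14 = 62°C

62°C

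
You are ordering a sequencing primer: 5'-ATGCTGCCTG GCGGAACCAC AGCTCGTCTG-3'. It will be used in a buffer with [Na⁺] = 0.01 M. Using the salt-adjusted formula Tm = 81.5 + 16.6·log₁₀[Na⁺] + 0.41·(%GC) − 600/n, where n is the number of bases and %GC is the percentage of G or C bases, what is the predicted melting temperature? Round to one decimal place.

Length n = 30. G=9, A=5, T=6, C=10
G+C = 19, so %GC = 19/30 × 100 = 63.333%
Salt term: 16.6 × (-2) = -33.2
GC term: 0.41 × 63.333 = 25.967; length term: −600/30 = −20
Tm = 81.5 + (-33.2) + 25.967 − 20 = 54.267 → 54.3°C

54.3°C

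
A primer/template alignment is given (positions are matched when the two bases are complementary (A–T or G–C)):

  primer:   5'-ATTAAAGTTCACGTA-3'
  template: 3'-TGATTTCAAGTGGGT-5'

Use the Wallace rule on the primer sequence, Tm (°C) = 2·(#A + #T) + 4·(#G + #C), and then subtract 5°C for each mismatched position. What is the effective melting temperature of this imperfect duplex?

23°C

Primer base counts: A=6, T=5, G=2, C=2 → A+T=11, G+C=4
Perfect-match Tm = 2(11) + 4(4) = 22 + 16 = 38°C
Mismatches (positions where the bases are not complementary): 3 (at positions 2, 13, 14)
Effective Tm = 38 − 3×5 = 38 − 15 = 23°C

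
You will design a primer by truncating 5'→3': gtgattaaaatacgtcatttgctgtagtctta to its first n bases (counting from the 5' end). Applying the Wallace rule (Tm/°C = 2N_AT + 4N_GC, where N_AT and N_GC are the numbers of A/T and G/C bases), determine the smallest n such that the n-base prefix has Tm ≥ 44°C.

n = 17

First 16 bases: GTGATTAAAATACGTC → Tm = 42°C (< 44°C)
First 17 bases: GTGATTAAAATACGTCA → Tm = 44°C (≥ 44°C)
Since every base adds ≥2°C, Tm only increases with n, so the threshold is first crossed at n = 17.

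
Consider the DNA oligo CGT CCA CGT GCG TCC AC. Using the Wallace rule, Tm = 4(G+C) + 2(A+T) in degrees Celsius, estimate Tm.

58°C

Counting bases: G=4, C=8, T=3, A=2
AT pairs contribute 5, GC pairs contribute 12.
Tm = 4·12 + 2·5 = 48 + 10 = 58°C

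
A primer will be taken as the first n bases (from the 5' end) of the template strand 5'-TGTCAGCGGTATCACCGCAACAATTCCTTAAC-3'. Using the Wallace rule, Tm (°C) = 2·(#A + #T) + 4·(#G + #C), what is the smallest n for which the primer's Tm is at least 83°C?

n = 28

First 27 bases: TGTCAGCGGTATCACCGCAACAATTCC → Tm = 82°C (< 83°C)
First 28 bases: TGTCAGCGGTATCACCGCAACAATTCCT → Tm = 84°C (≥ 83°C)
Each additional base adds 2°C (A/T) or 4°C (G/C), so Tm is non-decreasing in n; n = 28 is the first length to reach 83°C.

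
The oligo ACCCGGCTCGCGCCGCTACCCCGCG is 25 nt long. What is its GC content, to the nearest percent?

84%

Base counts: C=14, A=2, T=2, G=7
G+C = 7 + 14 = 21 out of 25 bases
%GC = 21/25 × 100 = 84% ≈ 84%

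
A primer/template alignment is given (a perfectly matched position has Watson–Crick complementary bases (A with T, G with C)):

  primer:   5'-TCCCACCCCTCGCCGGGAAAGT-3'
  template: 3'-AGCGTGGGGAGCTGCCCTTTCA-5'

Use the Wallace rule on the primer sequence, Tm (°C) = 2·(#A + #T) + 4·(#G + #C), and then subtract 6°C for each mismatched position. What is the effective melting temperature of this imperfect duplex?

Primer base counts: A=4, T=3, G=5, C=10 → A+T=7, G+C=15
Perfect-match Tm = 2(7) + 4(15) = 14 + 60 = 74°C
Mismatches (positions where the bases are not complementary): 2 (at positions 3, 13)
Effective Tm = 74 − 2×6 = 74 − 12 = 62°C

62°C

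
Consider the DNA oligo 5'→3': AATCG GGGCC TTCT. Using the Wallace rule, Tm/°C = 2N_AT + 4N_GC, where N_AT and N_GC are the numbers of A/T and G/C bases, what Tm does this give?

44°C

Scanning the sequence gives T=4, C=4, G=4, A=2.
A+T = 6, G+C = 8
Tm = 2(6) + 4(8) = 12 + 32 = 44°C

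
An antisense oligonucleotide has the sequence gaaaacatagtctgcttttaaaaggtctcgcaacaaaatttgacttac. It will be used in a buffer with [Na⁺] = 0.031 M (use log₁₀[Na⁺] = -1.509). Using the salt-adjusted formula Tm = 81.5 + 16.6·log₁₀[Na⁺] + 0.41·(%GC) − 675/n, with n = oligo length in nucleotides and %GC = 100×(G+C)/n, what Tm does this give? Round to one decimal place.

56.1°C

Length n = 48. A=18, T=14, C=9, G=7
G+C = 16, so %GC = 16/48 × 100 = 33.333%
Salt term: 16.6 × (-1.509) = -25.049
GC term: 0.41 × 33.333 = 13.667; length term: −675/48 = −14.062
Tm = 81.5 + (-25.049) + 13.667 − 14.062 = 56.056 → 56.1°C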